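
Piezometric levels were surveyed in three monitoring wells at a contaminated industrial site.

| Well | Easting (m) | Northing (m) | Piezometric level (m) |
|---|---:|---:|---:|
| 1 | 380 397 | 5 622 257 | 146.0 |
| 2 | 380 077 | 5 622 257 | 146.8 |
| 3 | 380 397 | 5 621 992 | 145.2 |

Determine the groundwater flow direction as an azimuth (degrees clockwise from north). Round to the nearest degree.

∂h/∂x = (146.8 − 146.0) / (380077 − 380397) = -0.002500
∂h/∂y = (145.2 − 146.0) / (5621992 − 5622257) = +0.003019
Flow direction (−∇h) has components (+0.002500 E, -0.003019 N).
Azimuth = atan2(E, N) = atan2(+0.002500, -0.003019) = 140.4° ≈ 140°.

140°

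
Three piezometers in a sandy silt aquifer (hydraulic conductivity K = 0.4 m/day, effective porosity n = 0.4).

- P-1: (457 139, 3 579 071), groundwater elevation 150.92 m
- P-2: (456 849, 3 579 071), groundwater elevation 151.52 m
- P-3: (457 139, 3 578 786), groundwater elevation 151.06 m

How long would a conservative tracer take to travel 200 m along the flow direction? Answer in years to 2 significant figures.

260 years

∂h/∂x = (151.52 − 150.92) / (456849 − 457139) = -0.002069
∂h/∂y = (151.06 − 150.92) / (3578786 − 3579071) = -0.0004912
|∇h| = √(-0.002069² + -0.0004912²) = 0.002127
Seepage velocity v = K·i/n = 0.4 × 0.002127 / 0.4 = 0.002127 m/day.
t = 200 / 0.002127 = 9.403e+04 days = 257 years.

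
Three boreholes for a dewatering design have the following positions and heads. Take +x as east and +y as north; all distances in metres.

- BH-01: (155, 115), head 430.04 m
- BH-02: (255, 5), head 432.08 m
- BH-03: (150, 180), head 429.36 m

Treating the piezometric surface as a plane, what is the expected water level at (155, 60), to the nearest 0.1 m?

430.6 m

With h = a·x + b·y + c and BH-01 as origin, the differences give:
  100·a + (-110)·b = +2.04
  (-5)·a + 65·b = -0.68
Eliminate b (×65 and ×(-110), subtract): 5950·a = 57.800 → a = ∂h/∂x = +0.009714
Back-substitute: b = ∂h/∂y = -0.009714.
h(155, 60) = 430.04 + (+0.009714)·(0) + (-0.009714)·(-55) = 430.04 +0.000 +0.534 = 430.574 m.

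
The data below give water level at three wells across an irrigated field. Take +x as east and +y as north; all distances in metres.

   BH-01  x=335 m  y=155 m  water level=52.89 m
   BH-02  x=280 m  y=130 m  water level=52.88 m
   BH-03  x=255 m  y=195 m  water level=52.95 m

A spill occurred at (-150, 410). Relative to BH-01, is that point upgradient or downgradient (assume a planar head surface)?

With h = a·x + b·y + c and BH-01 as origin, the differences give:
  (-55)·a + (-25)·b = -0.01
  (-80)·a + 40·b = +0.06
Eliminate b (×40 and ×(-25), subtract): -4200·a = 1.100 → a = ∂h/∂x = -0.0002619
Back-substitute: b = ∂h/∂y = +0.0009762.
Head at (-150, 410) = 52.89 + (-0.0002619)·(-485) + (+0.0009762)·(255) = 53.27 m.
That is higher than the 52.89 m at BH-01, so the point is upgradient.

upgradient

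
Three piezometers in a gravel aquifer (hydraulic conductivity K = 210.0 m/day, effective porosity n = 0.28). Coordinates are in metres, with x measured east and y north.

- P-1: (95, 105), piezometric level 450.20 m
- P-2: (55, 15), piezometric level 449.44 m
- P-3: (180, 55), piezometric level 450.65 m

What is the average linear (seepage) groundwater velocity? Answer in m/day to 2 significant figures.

Three-point gradient (reference P-1): Δ to P-2 = (-40, -90, -0.76), Δ to P-3 = (85, -50, +0.45).
∂h/∂x = +0.008135, ∂h/∂y = +0.004829 (det = 9650).
|∇h| = √(0.008135² + 0.004829²) = 0.00946
Seepage velocity v = K·i/n = 210.0 × 0.00946 / 0.28 = 7.095 m/day.

7.1 m/day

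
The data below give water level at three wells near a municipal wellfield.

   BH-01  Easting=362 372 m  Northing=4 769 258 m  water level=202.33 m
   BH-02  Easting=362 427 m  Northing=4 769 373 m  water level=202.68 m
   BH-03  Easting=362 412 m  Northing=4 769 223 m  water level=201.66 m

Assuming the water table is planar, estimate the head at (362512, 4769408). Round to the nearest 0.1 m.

202.1 m

Taking BH-01 as reference: BH-02−BH-01 = (55, 115, +0.35); BH-03−BH-01 = (40, -35, -0.67).
Determinant of the coordinate differences = 55·(-35) − 40·115 = -6525.
∂h/∂x = [(+0.35)·(-35) − (-0.67)·115] / -6525 = -0.009931
∂h/∂y = [55·(-0.67) − 40·(+0.35)] / -6525 = +0.007793
h(362512, 4769408) = 202.33 + (-0.009931)·(140) + (+0.007793)·(150) = 202.33 -1.390 +1.169 = 202.109 m.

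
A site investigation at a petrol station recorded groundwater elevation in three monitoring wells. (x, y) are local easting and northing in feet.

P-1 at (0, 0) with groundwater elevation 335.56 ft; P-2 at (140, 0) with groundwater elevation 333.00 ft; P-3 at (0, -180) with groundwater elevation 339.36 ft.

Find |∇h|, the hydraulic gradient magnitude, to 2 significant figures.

0.028

∂h/∂x = (333.00 − 335.56) / (140 − 0) = -0.01829
∂h/∂y = (339.36 − 335.56) / (-180 − 0) = -0.02111
|∇h| = √(-0.01829² + -0.02111²) = 0.02793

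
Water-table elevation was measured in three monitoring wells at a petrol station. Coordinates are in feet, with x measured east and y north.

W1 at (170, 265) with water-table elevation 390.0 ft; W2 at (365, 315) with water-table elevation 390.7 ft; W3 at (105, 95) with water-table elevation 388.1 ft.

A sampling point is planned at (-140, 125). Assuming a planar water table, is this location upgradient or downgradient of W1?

With h = a·x + b·y + c and W1 as origin, the differences give:
  195·a + 50·b = +0.7
  (-65)·a + (-170)·b = -1.9
Eliminate b (×(-170) and ×50, subtract): -29900·a = -24.00 → a = ∂h/∂x = +0.0008027
Back-substitute: b = ∂h/∂y = +0.01087.
Head at (-140, 125) = 390.0 + (+0.0008027)·(-310) + (+0.01087)·(-140) = 388.23 ft.
That is lower than the 390.0 ft at W1, so the point is downgradient.

downgradient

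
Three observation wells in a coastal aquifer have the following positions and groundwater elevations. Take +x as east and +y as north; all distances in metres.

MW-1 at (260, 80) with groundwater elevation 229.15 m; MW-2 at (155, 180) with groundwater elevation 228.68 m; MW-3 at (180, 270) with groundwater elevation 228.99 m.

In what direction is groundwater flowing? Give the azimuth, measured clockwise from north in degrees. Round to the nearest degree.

With h = a·x + b·y + c and MW-1 as origin, the differences give:
  (-105)·a + 100·b = -0.47
  (-80)·a + 190·b = -0.16
Eliminate b (×190 and ×100, subtract): -11950·a = -73.300 → a = ∂h/∂x = +0.006134
Back-substitute: b = ∂h/∂y = +0.001741.
Flow direction (−∇h) has components (-0.006134 E, -0.001741 N).
Azimuth = atan2(E, N) = atan2(-0.006134, -0.001741) = 254.2° ≈ 254°.

254°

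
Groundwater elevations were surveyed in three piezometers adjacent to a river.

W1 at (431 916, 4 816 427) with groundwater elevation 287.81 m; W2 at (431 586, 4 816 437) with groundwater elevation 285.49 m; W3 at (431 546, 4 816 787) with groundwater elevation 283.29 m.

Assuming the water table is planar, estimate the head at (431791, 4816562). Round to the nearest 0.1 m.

Differences from W1: to W2 (Δx, Δy, Δh) = (-330, 10, -2.32); to W3 = (-370, 360, -4.52).
Determinant of the coordinate differences = (-330)·360 − (-370)·10 = -115100.
∂h/∂x = [(-2.32)·360 − (-4.52)·10] / -115100 = +0.006864
∂h/∂y = [(-330)·(-4.52) − (-370)·(-2.32)] / -115100 = -0.005501
h(431791, 4816562) = 287.81 + (+0.006864)·(-125) + (-0.005501)·(135) = 287.81 -0.858 -0.743 = 286.209 m.

286.2 m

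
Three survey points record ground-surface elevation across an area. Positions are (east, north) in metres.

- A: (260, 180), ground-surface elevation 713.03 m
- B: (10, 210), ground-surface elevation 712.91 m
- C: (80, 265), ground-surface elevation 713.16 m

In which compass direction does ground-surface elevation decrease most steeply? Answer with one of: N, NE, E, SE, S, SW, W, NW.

Differences from A: to B (Δx, Δy, Δh) = (-250, 30, -0.12); to C = (-180, 85, +0.13).
Determinant of the coordinate differences = (-250)·85 − (-180)·30 = -15850.
∂z/∂x = [(-0.12)·85 − (+0.13)·30] / -15850 = +0.0008896
∂z/∂y = [(-250)·(+0.13) − (-180)·(-0.12)] / -15850 = +0.003413
Steepest decrease is along −∇f = (-0.0008896 E, -0.003413 N) → south.

S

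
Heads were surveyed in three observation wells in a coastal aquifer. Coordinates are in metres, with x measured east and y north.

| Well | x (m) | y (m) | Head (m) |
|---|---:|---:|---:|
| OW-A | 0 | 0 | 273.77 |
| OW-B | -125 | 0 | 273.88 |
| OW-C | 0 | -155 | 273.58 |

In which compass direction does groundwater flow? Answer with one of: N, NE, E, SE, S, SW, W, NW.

SE

∂h/∂x = (273.88 − 273.77) / (-125 − 0) = -0.0008800
∂h/∂y = (273.58 − 273.77) / (-155 − 0) = +0.001226
Flow = −∇h = (+0.0008800 east, -0.001226 north), which points southeast.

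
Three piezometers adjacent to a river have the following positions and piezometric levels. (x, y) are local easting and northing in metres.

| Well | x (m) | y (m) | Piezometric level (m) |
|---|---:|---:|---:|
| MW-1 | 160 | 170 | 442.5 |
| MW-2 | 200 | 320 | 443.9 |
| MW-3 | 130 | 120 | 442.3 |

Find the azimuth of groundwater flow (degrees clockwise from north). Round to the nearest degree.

Taking MW-1 as reference: MW-2−MW-1 = (40, 150, +1.4); MW-3−MW-1 = (-30, -50, -0.2).
Determinant of the coordinate differences = 40·(-50) − (-30)·150 = 2500.
∂h/∂x = [(+1.4)·(-50) − (-0.2)·150] / 2500 = -0.01600
∂h/∂y = [40·(-0.2) − (-30)·(+1.4)] / 2500 = +0.01360
Flow direction (−∇h) has components (+0.01600 E, -0.01360 N).
Azimuth = atan2(E, N) = atan2(+0.01600, -0.01360) = 130.4° ≈ 130°.

130°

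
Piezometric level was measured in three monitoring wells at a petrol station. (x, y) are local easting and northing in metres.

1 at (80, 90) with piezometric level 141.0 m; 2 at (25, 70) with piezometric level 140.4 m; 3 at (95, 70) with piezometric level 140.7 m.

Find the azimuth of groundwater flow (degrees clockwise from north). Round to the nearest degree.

193°

Differences from 1: to 2 (Δx, Δy, Δh) = (-55, -20, -0.6); to 3 = (15, -20, -0.3).
Solve a·Δx + b·Δy = Δh: det = (-55)·(-20) − 15·(-20) = 1400.
∂h/∂x = [(-0.6)·(-20) − (-0.3)·(-20)] / 1400 = +0.004286
∂h/∂y = [(-55)·(-0.3) − 15·(-0.6)] / 1400 = +0.01821
Flow direction (−∇h) has components (-0.004286 E, -0.01821 N).
Azimuth = atan2(E, N) = atan2(-0.004286, -0.01821) = 193.2° ≈ 193°.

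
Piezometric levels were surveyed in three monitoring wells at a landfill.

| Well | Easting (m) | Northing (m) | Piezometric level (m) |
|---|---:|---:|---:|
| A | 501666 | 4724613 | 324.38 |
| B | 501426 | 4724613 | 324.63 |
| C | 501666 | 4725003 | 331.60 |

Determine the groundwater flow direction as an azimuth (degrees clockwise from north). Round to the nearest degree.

∂h/∂x = (324.63 − 324.38) / (501426 − 501666) = -0.001042
∂h/∂y = (331.60 − 324.38) / (4725003 − 4724613) = +0.01851
Flow direction (−∇h) has components (+0.001042 E, -0.01851 N).
Azimuth = atan2(E, N) = atan2(+0.001042, -0.01851) = 176.8° ≈ 177°.

177°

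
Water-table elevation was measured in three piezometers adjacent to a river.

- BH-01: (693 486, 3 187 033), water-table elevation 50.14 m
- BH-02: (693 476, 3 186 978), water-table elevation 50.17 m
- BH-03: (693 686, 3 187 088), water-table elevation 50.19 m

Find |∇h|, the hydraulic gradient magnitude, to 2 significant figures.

With h = a·x + b·y + c and BH-01 as origin, the differences give:
  (-10)·a + (-55)·b = +0.03
  200·a + 55·b = +0.05
Eliminate b (×55 and ×(-55), subtract): 10450·a = 4.400 → a = ∂h/∂x = +0.0004211
Back-substitute: b = ∂h/∂y = -0.0006220.
|∇h| = √(0.0004211² + -0.0006220²) = 0.0007511

0.00075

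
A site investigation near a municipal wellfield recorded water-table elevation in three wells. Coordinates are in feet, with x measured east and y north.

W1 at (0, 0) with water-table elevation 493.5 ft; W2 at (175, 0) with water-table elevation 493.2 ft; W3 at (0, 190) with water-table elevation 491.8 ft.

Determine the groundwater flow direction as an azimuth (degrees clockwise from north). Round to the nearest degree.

∂h/∂x = (493.2 − 493.5) / (175 − 0) = -0.001714
∂h/∂y = (491.8 − 493.5) / (190 − 0) = -0.008947
Flow direction (−∇h) has components (+0.001714 E, +0.008947 N).
Azimuth = atan2(E, N) = atan2(+0.001714, +0.008947) = 10.8° ≈ 011°.

011°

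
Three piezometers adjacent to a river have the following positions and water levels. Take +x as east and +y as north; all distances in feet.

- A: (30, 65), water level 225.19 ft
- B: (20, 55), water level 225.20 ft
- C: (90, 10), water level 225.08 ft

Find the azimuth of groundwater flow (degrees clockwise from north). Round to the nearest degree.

With h = a·x + b·y + c and A as origin, the differences give:
  (-10)·a + (-10)·b = +0.01
  60·a + (-55)·b = -0.11
Eliminate b (×(-55) and ×(-10), subtract): 1150·a = -1.650 → a = ∂h/∂x = -0.001435
Back-substitute: b = ∂h/∂y = +0.0004348.
Flow direction (−∇h) has components (+0.001435 E, -0.0004348 N).
Azimuth = atan2(E, N) = atan2(+0.001435, -0.0004348) = 106.9° ≈ 107°.

107°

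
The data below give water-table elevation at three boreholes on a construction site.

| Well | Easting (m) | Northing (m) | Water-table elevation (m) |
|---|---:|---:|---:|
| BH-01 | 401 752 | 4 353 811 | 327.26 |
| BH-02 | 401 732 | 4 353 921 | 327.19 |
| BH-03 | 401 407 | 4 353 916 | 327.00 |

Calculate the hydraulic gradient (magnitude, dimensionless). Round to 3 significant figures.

0.000794

With h = a·x + b·y + c and BH-01 as origin, the differences give:
  (-20)·a + 110·b = -0.07
  (-345)·a + 105·b = -0.26
Eliminate b (×105 and ×110, subtract): 35850·a = 21.250 → a = ∂h/∂x = +0.0005927
Back-substitute: b = ∂h/∂y = -0.0005286.
|∇h| = √(0.0005927² + -0.0005286²) = 0.0007942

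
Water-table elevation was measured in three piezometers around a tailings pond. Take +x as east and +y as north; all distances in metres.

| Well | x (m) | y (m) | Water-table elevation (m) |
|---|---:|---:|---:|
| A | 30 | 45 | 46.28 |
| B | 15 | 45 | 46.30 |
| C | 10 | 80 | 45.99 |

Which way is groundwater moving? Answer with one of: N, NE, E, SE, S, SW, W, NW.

N

Differences from A: to B (Δx, Δy, Δh) = (-15, 0, +0.02); to C = (-20, 35, -0.29).
Determinant of the coordinate differences = (-15)·35 − (-20)·0 = -525.
∂h/∂x = [(+0.02)·35 − (-0.29)·0] / -525 = -0.001333
∂h/∂y = [(-15)·(-0.29) − (-20)·(+0.02)] / -525 = -0.009048
Flow = −∇h = (+0.001333 east, +0.009048 north), which points north.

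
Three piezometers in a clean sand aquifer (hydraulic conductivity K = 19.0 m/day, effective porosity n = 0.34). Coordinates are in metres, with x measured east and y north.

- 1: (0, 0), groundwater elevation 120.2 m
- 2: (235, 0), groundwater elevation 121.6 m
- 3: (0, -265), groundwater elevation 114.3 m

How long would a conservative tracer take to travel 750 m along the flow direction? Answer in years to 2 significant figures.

1.6 years

∂h/∂x = (121.6 − 120.2) / (235 − 0) = +0.005957
∂h/∂y = (114.3 − 120.2) / (-265 − 0) = +0.02226
|∇h| = √(0.005957² + 0.02226²) = 0.02304
Seepage velocity v = K·i/n = 19.0 × 0.02304 / 0.34 = 1.288 m/day.
t = 750 / 1.288 = 582.3 days = 1.59 years.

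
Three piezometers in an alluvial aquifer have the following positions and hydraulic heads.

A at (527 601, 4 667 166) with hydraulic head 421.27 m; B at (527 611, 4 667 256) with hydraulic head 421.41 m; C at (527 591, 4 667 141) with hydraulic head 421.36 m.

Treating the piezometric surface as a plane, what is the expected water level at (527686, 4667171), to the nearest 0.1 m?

419.8 m

With h = a·x + b·y + c and A as origin, the differences give:
  10·a + 90·b = +0.14
  (-10)·a + (-25)·b = +0.09
Eliminate b (×(-25) and ×90, subtract): 650·a = -11.600 → a = ∂h/∂x = -0.01785
Back-substitute: b = ∂h/∂y = +0.003538.
h(527686, 4667171) = 421.27 + (-0.01785)·(85) + (+0.003538)·(5) = 421.27 -1.517 +0.018 = 419.771 m.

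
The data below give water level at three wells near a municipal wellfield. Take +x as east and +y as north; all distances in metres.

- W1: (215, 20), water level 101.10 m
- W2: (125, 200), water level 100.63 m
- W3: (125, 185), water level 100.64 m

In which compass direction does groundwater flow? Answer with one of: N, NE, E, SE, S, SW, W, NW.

Three-point gradient (reference W1): Δ to W2 = (-90, 180, -0.47), Δ to W3 = (-90, 165, -0.46).
∂h/∂x = +0.003889, ∂h/∂y = -0.0006667 (det = 1350).
Flow = −∇h = (-0.003889 east, +0.0006667 north), which points west.

W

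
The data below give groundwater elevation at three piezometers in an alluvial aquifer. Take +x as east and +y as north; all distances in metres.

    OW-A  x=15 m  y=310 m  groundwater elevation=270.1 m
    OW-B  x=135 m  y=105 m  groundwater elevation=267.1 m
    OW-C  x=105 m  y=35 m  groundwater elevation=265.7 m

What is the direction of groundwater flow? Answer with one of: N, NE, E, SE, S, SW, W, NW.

Differences from OW-A: to OW-B (Δx, Δy, Δh) = (120, -205, -3.0); to OW-C = (90, -275, -4.4).
Determinant of the coordinate differences = 120·(-275) − 90·(-205) = -14550.
∂h/∂x = [(-3.0)·(-275) − (-4.4)·(-205)] / -14550 = +0.005292
∂h/∂y = [120·(-4.4) − 90·(-3.0)] / -14550 = +0.01773
Flow = −∇h = (-0.005292 east, -0.01773 north), which points south.

S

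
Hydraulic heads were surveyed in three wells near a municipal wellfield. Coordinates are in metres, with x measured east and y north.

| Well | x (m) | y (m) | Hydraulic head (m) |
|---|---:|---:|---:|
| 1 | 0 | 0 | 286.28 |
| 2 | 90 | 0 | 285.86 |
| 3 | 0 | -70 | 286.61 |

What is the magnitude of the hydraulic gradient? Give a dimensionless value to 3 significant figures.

0.00663

∂h/∂x = (285.86 − 286.28) / (90 − 0) = -0.004667
∂h/∂y = (286.61 − 286.28) / (-70 − 0) = -0.004714
|∇h| = √(-0.004667² + -0.004714²) = 0.006633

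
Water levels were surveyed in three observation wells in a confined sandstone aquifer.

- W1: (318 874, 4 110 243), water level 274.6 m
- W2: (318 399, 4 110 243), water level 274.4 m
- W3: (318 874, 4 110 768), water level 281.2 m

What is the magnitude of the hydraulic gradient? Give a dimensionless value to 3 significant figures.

∂h/∂x = (274.4 − 274.6) / (318399 − 318874) = +0.0004211
∂h/∂y = (281.2 − 274.6) / (4110768 − 4110243) = +0.01257
|∇h| = √(0.0004211² + 0.01257²) = 0.01258

0.0126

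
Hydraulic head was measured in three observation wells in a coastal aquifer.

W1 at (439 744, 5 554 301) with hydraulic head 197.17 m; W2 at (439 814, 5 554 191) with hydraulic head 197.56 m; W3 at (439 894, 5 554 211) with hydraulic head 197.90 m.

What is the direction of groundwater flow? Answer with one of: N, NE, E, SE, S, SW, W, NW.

Taking W1 as reference: W2−W1 = (70, -110, +0.39); W3−W1 = (150, -90, +0.73).
Determinant of the coordinate differences = 70·(-90) − 150·(-110) = 10200.
∂h/∂x = [(+0.39)·(-90) − (+0.73)·(-110)] / 10200 = +0.004431
∂h/∂y = [70·(+0.73) − 150·(+0.39)] / 10200 = -0.0007255
Flow = −∇h = (-0.004431 east, +0.0007255 north), which points west.

W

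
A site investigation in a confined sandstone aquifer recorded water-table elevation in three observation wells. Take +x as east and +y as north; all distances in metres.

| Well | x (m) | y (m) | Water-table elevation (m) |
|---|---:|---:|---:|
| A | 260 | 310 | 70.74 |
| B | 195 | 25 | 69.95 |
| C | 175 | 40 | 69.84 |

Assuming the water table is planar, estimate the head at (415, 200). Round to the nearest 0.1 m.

Taking A as reference: B−A = (-65, -285, -0.79); C−A = (-85, -270, -0.90).
Solve a·Δx + b·Δy = Δh: det = (-65)·(-270) − (-85)·(-285) = -6675.
∂h/∂x = [(-0.79)·(-270) − (-0.90)·(-285)] / -6675 = +0.006472
∂h/∂y = [(-65)·(-0.90) − (-85)·(-0.79)] / -6675 = +0.001296
h(415, 200) = 70.74 + (+0.006472)·(155) + (+0.001296)·(-110) = 70.74 +1.003 -0.143 = 71.601 m.

71.6 m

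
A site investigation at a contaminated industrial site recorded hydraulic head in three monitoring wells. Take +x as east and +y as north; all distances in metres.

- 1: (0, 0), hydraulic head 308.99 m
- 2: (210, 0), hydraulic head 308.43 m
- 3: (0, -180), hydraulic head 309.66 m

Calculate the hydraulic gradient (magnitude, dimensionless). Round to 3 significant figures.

0.00458

∂h/∂x = (308.43 − 308.99) / (210 − 0) = -0.002667
∂h/∂y = (309.66 − 308.99) / (-180 − 0) = -0.003722
|∇h| = √(-0.002667² + -0.003722²) = 0.004579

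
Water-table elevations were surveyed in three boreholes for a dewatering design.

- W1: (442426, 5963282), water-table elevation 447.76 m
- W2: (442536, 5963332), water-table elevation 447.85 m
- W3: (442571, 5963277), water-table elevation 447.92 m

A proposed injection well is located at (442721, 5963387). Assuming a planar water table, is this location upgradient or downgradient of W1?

upgradient

Three-point gradient (reference W1): Δ to W2 = (110, 50, +0.09), Δ to W3 = (145, -5, +0.16).
∂h/∂x = +0.001083, ∂h/∂y = -0.0005833 (det = -7800).
Head at (442721, 5963387) = 447.76 + (+0.001083)·(295) + (-0.0005833)·(105) = 448.02 m.
That is higher than the 447.76 m at W1, so the point is upgradient.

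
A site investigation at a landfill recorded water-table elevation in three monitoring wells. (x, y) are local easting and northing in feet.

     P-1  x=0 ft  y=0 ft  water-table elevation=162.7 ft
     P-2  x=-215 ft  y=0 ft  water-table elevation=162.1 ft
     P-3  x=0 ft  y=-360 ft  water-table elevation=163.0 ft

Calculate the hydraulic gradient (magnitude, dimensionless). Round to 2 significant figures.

∂h/∂x = (162.1 − 162.7) / (-215 − 0) = +0.002791
∂h/∂y = (163.0 − 162.7) / (-360 − 0) = -0.0008333
|∇h| = √(0.002791² + -0.0008333²) = 0.002913

0.0029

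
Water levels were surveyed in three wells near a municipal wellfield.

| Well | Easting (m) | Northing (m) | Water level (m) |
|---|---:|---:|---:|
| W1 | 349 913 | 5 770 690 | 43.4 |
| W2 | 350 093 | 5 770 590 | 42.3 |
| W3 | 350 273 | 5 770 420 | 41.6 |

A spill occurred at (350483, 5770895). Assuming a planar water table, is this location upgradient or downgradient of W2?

Three-point gradient (reference W1): Δ to W2 = (180, -100, -1.1), Δ to W3 = (360, -270, -1.8).
∂h/∂x = -0.009286, ∂h/∂y = -0.005714 (det = -12600).
Head at (350483, 5770895) = 43.4 + (-0.009286)·(570) + (-0.005714)·(205) = 36.94 m.
That is lower than the 42.3 m at W2, so the point is downgradient.

downgradient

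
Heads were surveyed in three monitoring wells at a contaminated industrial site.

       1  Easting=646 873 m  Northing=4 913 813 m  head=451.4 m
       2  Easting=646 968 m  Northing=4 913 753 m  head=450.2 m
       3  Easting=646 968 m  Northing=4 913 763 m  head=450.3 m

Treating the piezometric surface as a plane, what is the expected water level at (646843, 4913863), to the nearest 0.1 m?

Differences from 1: to 2 (Δx, Δy, Δh) = (95, -60, -1.2); to 3 = (95, -50, -1.1).
Solve a·Δx + b·Δy = Δh: det = 95·(-50) − 95·(-60) = 950.
∂h/∂x = [(-1.2)·(-50) − (-1.1)·(-60)] / 950 = -0.006316
∂h/∂y = [95·(-1.1) − 95·(-1.2)] / 950 = +0.01000
h(646843, 4913863) = 451.4 + (-0.006316)·(-30) + (+0.01000)·(50) = 451.4 +0.189 +0.500 = 452.089 m.

452.1 m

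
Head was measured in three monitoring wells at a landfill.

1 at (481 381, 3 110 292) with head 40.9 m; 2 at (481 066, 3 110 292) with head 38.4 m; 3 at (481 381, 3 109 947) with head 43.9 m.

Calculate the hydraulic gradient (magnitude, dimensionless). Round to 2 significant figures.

0.012

∂h/∂x = (38.4 − 40.9) / (481066 − 481381) = +0.007937
∂h/∂y = (43.9 − 40.9) / (3109947 − 3110292) = -0.008696
|∇h| = √(0.007937² + -0.008696²) = 0.01177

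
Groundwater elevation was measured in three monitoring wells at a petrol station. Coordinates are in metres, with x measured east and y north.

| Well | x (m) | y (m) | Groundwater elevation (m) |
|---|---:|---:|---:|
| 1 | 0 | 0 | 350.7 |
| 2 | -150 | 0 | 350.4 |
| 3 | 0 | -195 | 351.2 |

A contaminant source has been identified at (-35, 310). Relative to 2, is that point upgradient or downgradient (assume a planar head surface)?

∂h/∂x = (350.4 − 350.7) / (-150 − 0) = +0.002000
∂h/∂y = (351.2 − 350.7) / (-195 − 0) = -0.002564
Head at (-35, 310) = 350.7 + (+0.002000)·(-35) + (-0.002564)·(310) = 349.84 m.
That is lower than the 350.4 m at 2, so the point is downgradient.

downgradient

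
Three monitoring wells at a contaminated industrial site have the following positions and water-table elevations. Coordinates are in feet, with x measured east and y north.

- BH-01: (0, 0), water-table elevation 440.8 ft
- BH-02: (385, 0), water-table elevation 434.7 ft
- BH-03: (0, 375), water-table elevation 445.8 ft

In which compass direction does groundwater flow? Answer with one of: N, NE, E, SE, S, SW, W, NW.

SE

∂h/∂x = (434.7 − 440.8) / (385 − 0) = -0.01584
∂h/∂y = (445.8 − 440.8) / (375 − 0) = +0.01333
Flow = −∇h = (+0.01584 east, -0.01333 north), which points southeast.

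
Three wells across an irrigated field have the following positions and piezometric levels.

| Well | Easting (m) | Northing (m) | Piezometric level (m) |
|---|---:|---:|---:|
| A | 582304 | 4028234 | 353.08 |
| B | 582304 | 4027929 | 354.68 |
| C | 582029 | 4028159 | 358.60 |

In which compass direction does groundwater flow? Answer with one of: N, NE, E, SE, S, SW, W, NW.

E

With h = a·x + b·y + c and A as origin, the differences give:
  0·a + (-305)·b = +1.60
  (-275)·a + (-75)·b = +5.52
Eliminate b (×(-75) and ×(-305), subtract): -83875·a = 1563.600 → a = ∂h/∂x = -0.01864
Back-substitute: b = ∂h/∂y = -0.005246.
Flow = −∇h = (+0.01864 east, +0.005246 north), which points east.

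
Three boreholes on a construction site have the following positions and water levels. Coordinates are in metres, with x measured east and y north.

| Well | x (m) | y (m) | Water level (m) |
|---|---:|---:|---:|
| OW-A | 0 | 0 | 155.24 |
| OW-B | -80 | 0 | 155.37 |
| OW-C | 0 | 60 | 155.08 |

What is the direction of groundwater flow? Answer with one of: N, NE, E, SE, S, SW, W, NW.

∂h/∂x = (155.37 − 155.24) / (-80 − 0) = -0.001625
∂h/∂y = (155.08 − 155.24) / (60 − 0) = -0.002667
Flow = −∇h = (+0.001625 east, +0.002667 north), which points northeast.

NE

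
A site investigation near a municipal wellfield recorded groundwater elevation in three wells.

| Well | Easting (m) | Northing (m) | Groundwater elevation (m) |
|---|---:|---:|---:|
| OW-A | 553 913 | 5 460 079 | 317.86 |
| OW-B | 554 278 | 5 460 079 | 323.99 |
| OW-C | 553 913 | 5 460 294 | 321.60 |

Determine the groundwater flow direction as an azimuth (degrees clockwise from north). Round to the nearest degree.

224°

∂h/∂x = (323.99 − 317.86) / (554278 − 553913) = +0.01679
∂h/∂y = (321.60 − 317.86) / (5460294 − 5460079) = +0.01740
Flow direction (−∇h) has components (-0.01679 E, -0.01740 N).
Azimuth = atan2(E, N) = atan2(-0.01679, -0.01740) = 224.0° ≈ 224°.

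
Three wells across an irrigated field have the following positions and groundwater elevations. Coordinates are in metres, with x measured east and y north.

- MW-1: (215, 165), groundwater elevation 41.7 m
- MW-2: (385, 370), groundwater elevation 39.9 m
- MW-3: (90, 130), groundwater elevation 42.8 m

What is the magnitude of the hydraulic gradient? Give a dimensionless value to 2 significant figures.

0.0085

Taking MW-1 as reference: MW-2−MW-1 = (170, 205, -1.8); MW-3−MW-1 = (-125, -35, +1.1).
Determinant of the coordinate differences = 170·(-35) − (-125)·205 = 19675.
∂h/∂x = [(-1.8)·(-35) − (+1.1)·205] / 19675 = -0.008259
∂h/∂y = [170·(+1.1) − (-125)·(-1.8)] / 19675 = -0.001931
|∇h| = √(-0.008259² + -0.001931²) = 0.008482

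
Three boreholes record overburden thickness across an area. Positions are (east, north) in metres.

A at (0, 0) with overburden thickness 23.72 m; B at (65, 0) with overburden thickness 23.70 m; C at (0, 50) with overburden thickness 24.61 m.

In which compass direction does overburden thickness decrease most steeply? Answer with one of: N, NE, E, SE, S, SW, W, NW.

∂d/∂x = (23.70 − 23.72) / (65 − 0) = -0.0003077
∂d/∂y = (24.61 − 23.72) / (50 − 0) = +0.01780
Steepest decrease is along −∇f = (+0.0003077 E, -0.01780 N) → south.

S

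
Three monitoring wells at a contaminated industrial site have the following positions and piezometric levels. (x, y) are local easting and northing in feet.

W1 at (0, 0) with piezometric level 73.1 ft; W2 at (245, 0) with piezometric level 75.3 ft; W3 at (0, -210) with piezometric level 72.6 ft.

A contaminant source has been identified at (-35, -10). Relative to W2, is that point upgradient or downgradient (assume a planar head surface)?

downgradient

∂h/∂x = (75.3 − 73.1) / (245 − 0) = +0.008980
∂h/∂y = (72.6 − 73.1) / (-210 − 0) = +0.002381
Head at (-35, -10) = 73.1 + (+0.008980)·(-35) + (+0.002381)·(-10) = 72.76 ft.
That is lower than the 75.3 ft at W2, so the point is downgradient.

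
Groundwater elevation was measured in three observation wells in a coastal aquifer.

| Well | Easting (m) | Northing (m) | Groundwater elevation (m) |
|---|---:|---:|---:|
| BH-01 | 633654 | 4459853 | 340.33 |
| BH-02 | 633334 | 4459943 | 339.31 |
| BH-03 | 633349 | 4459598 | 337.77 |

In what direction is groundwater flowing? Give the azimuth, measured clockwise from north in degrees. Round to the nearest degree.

Differences from BH-01: to BH-02 (Δx, Δy, Δh) = (-320, 90, -1.02); to BH-03 = (-305, -255, -2.56).
Solve a·Δx + b·Δy = Δh: det = (-320)·(-255) − (-305)·90 = 109050.
∂h/∂x = [(-1.02)·(-255) − (-2.56)·90] / 109050 = +0.004498
∂h/∂y = [(-320)·(-2.56) − (-305)·(-1.02)] / 109050 = +0.004659
Flow direction (−∇h) has components (-0.004498 E, -0.004659 N).
Azimuth = atan2(E, N) = atan2(-0.004498, -0.004659) = 224.0° ≈ 224°.

224°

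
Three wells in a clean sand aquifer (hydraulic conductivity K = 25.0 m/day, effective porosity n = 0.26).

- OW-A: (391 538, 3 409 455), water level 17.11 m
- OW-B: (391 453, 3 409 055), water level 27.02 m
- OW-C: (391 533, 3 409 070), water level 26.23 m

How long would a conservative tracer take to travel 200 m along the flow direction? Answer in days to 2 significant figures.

Three-point gradient (reference OW-A): Δ to OW-B = (-85, -400, +9.91), Δ to OW-C = (-5, -385, +9.12).
∂h/∂x = -0.005447, ∂h/∂y = -0.02362 (det = 30725).
|∇h| = √(-0.005447² + -0.02362²) = 0.02424
Seepage velocity v = K·i/n = 25.0 × 0.02424 / 0.26 = 2.331 m/day.
t = 200 / 2.331 = 85.8 days.

86 days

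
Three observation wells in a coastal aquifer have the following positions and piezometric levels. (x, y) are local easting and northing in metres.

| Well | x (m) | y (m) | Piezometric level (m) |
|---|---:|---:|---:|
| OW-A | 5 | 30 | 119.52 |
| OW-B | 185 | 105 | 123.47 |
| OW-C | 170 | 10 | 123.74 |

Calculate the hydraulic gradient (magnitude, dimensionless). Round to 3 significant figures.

0.0257

Differences from OW-A: to OW-B (Δx, Δy, Δh) = (180, 75, +3.95); to OW-C = (165, -20, +4.22).
Determinant of the coordinate differences = 180·(-20) − 165·75 = -15975.
∂h/∂x = [(+3.95)·(-20) − (+4.22)·75] / -15975 = +0.02476
∂h/∂y = [180·(+4.22) − 165·(+3.95)] / -15975 = -0.006751
|∇h| = √(0.02476² + -0.006751²) = 0.02566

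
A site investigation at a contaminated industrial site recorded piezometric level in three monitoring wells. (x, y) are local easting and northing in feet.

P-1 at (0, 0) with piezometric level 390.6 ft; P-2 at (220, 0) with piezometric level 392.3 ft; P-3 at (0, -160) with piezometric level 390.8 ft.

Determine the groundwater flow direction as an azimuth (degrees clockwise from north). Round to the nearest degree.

279°

∂h/∂x = (392.3 − 390.6) / (220 − 0) = +0.007727
∂h/∂y = (390.8 − 390.6) / (-160 − 0) = -0.001250
Flow direction (−∇h) has components (-0.007727 E, +0.001250 N).
Azimuth = atan2(E, N) = atan2(-0.007727, +0.001250) = 279.2° ≈ 279°.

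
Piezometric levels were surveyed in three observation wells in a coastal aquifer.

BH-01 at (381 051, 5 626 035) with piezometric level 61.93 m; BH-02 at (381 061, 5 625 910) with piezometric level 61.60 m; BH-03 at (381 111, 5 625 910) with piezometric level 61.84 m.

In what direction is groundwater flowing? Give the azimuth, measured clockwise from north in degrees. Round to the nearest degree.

238°

Three-point gradient (reference BH-01): Δ to BH-02 = (10, -125, -0.33), Δ to BH-03 = (60, -125, -0.09).
∂h/∂x = +0.004800, ∂h/∂y = +0.003024 (det = 6250).
Flow direction (−∇h) has components (-0.004800 E, -0.003024 N).
Azimuth = atan2(E, N) = atan2(-0.004800, -0.003024) = 237.8° ≈ 238°.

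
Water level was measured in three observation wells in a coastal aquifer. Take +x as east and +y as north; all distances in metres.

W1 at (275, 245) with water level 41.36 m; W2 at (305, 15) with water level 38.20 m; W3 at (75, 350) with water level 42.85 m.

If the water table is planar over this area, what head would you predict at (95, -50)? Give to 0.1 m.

37.4 m

With h = a·x + b·y + c and W1 as origin, the differences give:
  30·a + (-230)·b = -3.16
  (-200)·a + 105·b = +1.49
Eliminate b (×105 and ×(-230), subtract): -42850·a = 10.900 → a = ∂h/∂x = -0.0002544
Back-substitute: b = ∂h/∂y = +0.01371.
h(95, -50) = 41.36 + (-0.0002544)·(-180) + (+0.01371)·(-295) = 41.36 +0.046 -4.043 = 37.363 m.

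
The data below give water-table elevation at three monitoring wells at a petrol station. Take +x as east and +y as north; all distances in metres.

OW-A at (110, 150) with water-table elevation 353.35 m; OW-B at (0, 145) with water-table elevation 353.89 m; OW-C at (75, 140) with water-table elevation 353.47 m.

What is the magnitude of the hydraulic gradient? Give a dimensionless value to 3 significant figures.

With h = a·x + b·y + c and OW-A as origin, the differences give:
  (-110)·a + (-5)·b = +0.54
  (-35)·a + (-10)·b = +0.12
Eliminate b (×(-10) and ×(-5), subtract): 925·a = -4.800 → a = ∂h/∂x = -0.005189
Back-substitute: b = ∂h/∂y = +0.006162.
|∇h| = √(-0.005189² + 0.006162²) = 0.008056

0.00806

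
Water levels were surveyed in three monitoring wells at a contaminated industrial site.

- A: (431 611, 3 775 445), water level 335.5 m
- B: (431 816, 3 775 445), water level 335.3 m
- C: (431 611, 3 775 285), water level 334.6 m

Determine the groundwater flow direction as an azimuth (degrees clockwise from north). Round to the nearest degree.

170°

∂h/∂x = (335.3 − 335.5) / (431816 − 431611) = -0.0009756
∂h/∂y = (334.6 − 335.5) / (3775285 − 3775445) = +0.005625
Flow direction (−∇h) has components (+0.0009756 E, -0.005625 N).
Azimuth = atan2(E, N) = atan2(+0.0009756, -0.005625) = 170.2° ≈ 170°.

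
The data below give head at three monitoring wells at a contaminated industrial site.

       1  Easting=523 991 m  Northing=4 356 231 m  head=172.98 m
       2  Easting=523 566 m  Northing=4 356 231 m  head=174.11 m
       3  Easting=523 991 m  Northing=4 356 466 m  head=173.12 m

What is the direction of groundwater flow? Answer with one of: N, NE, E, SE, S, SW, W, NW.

E

∂h/∂x = (174.11 − 172.98) / (523566 − 523991) = -0.002659
∂h/∂y = (173.12 − 172.98) / (4356466 − 4356231) = +0.0005957
Flow = −∇h = (+0.002659 east, -0.0005957 north), which points east.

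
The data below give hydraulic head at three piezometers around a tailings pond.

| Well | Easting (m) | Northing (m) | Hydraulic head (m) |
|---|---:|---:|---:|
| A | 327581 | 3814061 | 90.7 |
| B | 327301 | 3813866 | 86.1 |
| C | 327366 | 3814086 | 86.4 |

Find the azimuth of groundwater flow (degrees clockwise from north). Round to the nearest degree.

283°

Differences from A: to B (Δx, Δy, Δh) = (-280, -195, -4.6); to C = (-215, 25, -4.3).
Determinant of the coordinate differences = (-280)·25 − (-215)·(-195) = -48925.
∂h/∂x = [(-4.6)·25 − (-4.3)·(-195)] / -48925 = +0.01949
∂h/∂y = [(-280)·(-4.3) − (-215)·(-4.6)] / -48925 = -0.004394
Flow direction (−∇h) has components (-0.01949 E, +0.004394 N).
Azimuth = atan2(E, N) = atan2(-0.01949, +0.004394) = 282.7° ≈ 283°.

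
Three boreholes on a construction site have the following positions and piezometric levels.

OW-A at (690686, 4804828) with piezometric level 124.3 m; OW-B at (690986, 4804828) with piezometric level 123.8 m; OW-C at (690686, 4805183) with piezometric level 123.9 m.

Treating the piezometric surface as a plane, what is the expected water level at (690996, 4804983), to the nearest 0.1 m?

∂h/∂x = (123.8 − 124.3) / (690986 − 690686) = -0.001667
∂h/∂y = (123.9 − 124.3) / (4805183 − 4804828) = -0.001127
h(690996, 4804983) = 124.3 + (-0.001667)·(310) + (-0.001127)·(155) = 124.3 -0.517 -0.175 = 123.609 m.

123.6 m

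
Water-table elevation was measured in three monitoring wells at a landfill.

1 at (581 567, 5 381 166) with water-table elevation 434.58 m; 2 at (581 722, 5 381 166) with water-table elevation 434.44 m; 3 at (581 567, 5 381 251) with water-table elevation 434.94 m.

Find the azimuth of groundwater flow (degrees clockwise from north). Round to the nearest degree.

168°

∂h/∂x = (434.44 − 434.58) / (581722 − 581567) = -0.0009032
∂h/∂y = (434.94 − 434.58) / (5381251 − 5381166) = +0.004235
Flow direction (−∇h) has components (+0.0009032 E, -0.004235 N).
Azimuth = atan2(E, N) = atan2(+0.0009032, -0.004235) = 168.0° ≈ 168°.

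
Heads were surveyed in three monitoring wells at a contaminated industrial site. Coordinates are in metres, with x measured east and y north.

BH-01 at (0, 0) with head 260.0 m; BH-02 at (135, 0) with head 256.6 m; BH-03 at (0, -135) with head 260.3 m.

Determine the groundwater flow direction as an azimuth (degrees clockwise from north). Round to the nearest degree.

∂h/∂x = (256.6 − 260.0) / (135 − 0) = -0.02519
∂h/∂y = (260.3 − 260.0) / (-135 − 0) = -0.002222
Flow direction (−∇h) has components (+0.02519 E, +0.002222 N).
Azimuth = atan2(E, N) = atan2(+0.02519, +0.002222) = 85.0° ≈ 085°.

085°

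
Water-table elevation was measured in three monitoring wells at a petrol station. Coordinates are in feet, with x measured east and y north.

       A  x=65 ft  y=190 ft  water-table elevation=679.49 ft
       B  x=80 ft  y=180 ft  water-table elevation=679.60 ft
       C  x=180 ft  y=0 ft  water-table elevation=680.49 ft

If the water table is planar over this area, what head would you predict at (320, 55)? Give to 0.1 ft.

681.3 ft

Three-point gradient (reference A): Δ to B = (15, -10, +0.11), Δ to C = (115, -190, +1.00).
∂h/∂x = +0.006412, ∂h/∂y = -0.001382 (det = -1700).
h(320, 55) = 679.49 + (+0.006412)·(255) + (-0.001382)·(-135) = 679.49 +1.635 +0.187 = 681.312 ft.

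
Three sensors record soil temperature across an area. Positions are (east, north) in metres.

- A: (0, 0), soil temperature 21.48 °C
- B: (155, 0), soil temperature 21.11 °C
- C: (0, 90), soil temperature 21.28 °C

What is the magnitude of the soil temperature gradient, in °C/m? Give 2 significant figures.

∂T/∂x = (21.11 − 21.48) / (155 − 0) = -0.002387
∂T/∂y = (21.28 − 21.48) / (90 − 0) = -0.002222
|∇f| = √(-0.002387² + -0.002222²) = 0.003261 °C/m

0.0033 °C/m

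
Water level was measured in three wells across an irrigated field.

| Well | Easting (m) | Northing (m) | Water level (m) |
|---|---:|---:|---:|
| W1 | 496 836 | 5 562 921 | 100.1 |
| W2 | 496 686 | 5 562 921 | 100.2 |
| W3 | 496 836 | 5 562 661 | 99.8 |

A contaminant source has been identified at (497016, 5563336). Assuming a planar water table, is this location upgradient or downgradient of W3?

upgradient

∂h/∂x = (100.2 − 100.1) / (496686 − 496836) = -0.0006667
∂h/∂y = (99.8 − 100.1) / (5562661 − 5562921) = +0.001154
Head at (497016, 5563336) = 100.1 + (-0.0006667)·(180) + (+0.001154)·(415) = 100.46 m.
That is higher than the 99.8 m at W3, so the point is upgradient.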